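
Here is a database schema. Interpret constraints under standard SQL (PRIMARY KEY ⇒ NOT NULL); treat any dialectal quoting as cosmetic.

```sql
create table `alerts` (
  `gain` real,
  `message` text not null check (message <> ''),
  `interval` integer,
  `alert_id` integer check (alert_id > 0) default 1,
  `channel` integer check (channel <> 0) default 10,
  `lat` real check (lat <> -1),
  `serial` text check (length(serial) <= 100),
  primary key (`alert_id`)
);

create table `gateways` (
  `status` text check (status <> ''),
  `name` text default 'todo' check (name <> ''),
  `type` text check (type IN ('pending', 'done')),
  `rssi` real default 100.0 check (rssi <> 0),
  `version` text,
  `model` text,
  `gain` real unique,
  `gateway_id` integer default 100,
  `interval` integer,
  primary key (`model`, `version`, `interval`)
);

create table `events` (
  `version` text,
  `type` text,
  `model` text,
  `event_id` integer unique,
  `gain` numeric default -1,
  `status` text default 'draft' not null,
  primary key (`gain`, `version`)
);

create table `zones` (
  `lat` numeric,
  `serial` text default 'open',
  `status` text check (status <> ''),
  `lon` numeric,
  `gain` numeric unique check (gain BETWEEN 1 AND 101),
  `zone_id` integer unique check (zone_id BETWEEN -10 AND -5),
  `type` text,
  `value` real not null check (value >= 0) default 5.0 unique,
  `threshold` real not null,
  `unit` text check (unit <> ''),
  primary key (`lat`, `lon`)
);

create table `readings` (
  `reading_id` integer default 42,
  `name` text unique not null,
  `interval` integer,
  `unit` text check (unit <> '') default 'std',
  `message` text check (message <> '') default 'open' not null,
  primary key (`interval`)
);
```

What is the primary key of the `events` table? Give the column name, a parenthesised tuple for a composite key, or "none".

A table-level PRIMARY KEY clause names 2 columns: gain, version.
This is a composite key — the combination is unique, not each column individually.

(gain, version)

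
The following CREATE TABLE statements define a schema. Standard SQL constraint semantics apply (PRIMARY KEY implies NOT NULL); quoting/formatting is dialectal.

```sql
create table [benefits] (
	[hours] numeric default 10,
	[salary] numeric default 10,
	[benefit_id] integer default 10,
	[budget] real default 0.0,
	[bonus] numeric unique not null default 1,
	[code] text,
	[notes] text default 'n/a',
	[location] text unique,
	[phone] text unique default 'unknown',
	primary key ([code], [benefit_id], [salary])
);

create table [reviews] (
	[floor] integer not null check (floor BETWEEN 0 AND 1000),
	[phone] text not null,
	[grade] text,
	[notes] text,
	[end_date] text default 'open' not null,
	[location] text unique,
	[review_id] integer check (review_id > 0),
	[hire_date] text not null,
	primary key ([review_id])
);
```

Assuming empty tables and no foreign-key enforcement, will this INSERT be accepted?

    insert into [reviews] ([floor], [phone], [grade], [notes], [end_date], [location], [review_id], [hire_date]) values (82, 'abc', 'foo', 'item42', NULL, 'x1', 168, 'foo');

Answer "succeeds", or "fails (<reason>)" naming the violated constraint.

end_date is explicitly set to NULL, but end_date is declared NOT NULL.

fails (NOT NULL on end_date)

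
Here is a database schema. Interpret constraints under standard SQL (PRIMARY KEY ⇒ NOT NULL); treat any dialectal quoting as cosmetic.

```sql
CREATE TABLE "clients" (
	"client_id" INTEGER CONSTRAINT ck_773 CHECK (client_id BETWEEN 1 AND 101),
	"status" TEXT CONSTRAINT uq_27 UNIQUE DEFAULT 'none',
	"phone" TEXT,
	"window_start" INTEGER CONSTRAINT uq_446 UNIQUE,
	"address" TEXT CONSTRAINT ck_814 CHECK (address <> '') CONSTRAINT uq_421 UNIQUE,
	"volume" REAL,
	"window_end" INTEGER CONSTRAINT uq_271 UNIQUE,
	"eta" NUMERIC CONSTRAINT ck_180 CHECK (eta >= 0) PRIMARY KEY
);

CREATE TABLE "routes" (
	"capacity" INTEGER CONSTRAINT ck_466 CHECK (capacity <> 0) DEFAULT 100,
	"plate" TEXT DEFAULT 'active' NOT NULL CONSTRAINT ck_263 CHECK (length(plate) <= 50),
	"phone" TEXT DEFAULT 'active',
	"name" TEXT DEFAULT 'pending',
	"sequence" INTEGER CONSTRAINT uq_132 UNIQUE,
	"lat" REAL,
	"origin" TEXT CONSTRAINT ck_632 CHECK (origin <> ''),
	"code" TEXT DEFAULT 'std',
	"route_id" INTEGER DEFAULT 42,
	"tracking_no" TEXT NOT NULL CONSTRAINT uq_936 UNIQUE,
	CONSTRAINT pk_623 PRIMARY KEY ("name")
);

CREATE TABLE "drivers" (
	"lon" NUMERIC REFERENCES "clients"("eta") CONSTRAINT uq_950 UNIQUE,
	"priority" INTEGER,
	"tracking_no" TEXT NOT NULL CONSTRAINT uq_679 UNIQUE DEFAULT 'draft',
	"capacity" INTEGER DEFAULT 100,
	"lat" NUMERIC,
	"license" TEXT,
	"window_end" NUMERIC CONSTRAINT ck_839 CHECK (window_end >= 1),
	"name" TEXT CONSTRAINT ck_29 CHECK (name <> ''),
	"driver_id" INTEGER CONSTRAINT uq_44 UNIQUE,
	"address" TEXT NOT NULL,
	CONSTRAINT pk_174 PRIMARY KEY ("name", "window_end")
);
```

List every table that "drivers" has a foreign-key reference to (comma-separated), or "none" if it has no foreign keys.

- lon REFERENCES clients(eta).

clients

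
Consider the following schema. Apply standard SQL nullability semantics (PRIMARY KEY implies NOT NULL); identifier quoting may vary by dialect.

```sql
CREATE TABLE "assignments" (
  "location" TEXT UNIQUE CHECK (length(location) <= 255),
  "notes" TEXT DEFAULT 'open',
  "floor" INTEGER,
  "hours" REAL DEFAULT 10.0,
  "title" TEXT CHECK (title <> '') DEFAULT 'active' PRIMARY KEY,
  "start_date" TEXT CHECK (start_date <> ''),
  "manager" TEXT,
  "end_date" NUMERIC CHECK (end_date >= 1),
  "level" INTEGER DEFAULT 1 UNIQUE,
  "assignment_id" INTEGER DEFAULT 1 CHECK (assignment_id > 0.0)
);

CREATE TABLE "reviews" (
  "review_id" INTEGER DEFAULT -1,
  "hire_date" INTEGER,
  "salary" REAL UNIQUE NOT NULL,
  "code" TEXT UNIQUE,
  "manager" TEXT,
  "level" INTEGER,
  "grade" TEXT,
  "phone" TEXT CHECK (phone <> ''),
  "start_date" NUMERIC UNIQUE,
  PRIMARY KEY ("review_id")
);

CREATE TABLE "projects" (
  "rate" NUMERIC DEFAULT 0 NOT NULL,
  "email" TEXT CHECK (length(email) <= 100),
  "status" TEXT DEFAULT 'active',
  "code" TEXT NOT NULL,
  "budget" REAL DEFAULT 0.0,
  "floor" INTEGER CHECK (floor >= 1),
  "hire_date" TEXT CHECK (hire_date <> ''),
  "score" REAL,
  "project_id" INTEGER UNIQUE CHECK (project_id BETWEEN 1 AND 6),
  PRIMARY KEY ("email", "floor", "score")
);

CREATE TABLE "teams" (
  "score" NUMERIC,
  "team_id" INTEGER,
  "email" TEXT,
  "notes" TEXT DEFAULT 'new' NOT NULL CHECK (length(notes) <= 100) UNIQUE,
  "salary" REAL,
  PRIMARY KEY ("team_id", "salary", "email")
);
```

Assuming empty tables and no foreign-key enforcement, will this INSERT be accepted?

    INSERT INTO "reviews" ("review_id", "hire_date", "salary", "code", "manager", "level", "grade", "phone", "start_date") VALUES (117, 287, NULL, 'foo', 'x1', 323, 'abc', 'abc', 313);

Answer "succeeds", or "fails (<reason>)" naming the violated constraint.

fails (NOT NULL on salary)

salary is explicitly set to NULL, but salary is declared NOT NULL.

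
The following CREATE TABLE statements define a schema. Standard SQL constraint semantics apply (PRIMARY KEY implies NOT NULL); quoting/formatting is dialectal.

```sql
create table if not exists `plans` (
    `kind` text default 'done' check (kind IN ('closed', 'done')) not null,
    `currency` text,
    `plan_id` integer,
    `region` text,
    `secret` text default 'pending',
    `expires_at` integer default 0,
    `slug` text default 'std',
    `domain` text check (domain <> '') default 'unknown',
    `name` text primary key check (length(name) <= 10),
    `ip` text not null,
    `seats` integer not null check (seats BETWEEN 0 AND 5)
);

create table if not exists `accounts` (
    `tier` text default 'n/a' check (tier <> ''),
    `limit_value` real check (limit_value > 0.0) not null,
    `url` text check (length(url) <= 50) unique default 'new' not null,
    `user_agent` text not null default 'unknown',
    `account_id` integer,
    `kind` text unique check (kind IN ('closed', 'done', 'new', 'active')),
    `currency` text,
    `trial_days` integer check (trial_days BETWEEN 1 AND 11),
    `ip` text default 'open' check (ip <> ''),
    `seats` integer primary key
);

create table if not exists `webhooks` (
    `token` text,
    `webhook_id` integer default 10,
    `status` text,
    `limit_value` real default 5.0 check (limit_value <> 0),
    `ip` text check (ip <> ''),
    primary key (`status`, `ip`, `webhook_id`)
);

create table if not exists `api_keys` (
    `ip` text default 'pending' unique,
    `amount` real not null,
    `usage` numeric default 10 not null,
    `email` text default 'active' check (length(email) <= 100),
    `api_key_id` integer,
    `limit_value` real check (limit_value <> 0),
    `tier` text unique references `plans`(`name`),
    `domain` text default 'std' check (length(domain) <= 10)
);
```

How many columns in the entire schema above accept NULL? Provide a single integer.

plans: 7 nullable (currency, plan_id, region, secret, expires_at, slug, domain — PK (name) and explicit NOT NULL columns excluded).
accounts: 6 nullable (tier, account_id, kind, currency, trial_days, ip — PK (seats) and explicit NOT NULL columns excluded).
webhooks: 2 nullable (token, limit_value — PK (status, ip, webhook_id) and explicit NOT NULL columns excluded).
api_keys: 6 nullable (ip, email, api_key_id, limit_value, tier, domain — PK none and explicit NOT NULL columns excluded).
Total: 7 + 6 + 2 + 6 = 21.

21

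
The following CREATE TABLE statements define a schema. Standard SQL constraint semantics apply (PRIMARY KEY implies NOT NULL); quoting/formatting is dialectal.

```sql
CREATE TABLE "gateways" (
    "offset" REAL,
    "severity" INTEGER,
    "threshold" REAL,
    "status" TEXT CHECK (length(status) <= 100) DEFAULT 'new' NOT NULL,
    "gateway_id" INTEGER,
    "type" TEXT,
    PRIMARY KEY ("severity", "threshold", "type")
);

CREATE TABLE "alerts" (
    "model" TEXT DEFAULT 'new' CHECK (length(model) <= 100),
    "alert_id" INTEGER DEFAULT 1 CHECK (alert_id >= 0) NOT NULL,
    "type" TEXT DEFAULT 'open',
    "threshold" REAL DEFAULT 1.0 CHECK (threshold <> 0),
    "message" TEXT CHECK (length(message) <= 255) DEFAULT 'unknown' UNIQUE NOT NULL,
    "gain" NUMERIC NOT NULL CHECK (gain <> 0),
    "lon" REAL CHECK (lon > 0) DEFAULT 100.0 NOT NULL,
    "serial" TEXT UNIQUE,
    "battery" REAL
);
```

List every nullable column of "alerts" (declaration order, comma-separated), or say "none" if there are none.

model, type, threshold, serial, battery

- model: CHECK does not forbid NULL (a CHECK constraint passes when its expression is NULL) → nullable.
- alert_id: declared NOT NULL → not nullable.
- type: DEFAULT only fills an omitted column; an explicit NULL is still allowed → nullable.
- threshold: CHECK does not forbid NULL (a CHECK constraint passes when its expression is NULL) → nullable.
- message: declared NOT NULL → not nullable.
- gain: declared NOT NULL → not nullable.
- lon: declared NOT NULL → not nullable.
- serial: UNIQUE does not imply NOT NULL → nullable.
- battery: no NOT NULL constraint applies → nullable.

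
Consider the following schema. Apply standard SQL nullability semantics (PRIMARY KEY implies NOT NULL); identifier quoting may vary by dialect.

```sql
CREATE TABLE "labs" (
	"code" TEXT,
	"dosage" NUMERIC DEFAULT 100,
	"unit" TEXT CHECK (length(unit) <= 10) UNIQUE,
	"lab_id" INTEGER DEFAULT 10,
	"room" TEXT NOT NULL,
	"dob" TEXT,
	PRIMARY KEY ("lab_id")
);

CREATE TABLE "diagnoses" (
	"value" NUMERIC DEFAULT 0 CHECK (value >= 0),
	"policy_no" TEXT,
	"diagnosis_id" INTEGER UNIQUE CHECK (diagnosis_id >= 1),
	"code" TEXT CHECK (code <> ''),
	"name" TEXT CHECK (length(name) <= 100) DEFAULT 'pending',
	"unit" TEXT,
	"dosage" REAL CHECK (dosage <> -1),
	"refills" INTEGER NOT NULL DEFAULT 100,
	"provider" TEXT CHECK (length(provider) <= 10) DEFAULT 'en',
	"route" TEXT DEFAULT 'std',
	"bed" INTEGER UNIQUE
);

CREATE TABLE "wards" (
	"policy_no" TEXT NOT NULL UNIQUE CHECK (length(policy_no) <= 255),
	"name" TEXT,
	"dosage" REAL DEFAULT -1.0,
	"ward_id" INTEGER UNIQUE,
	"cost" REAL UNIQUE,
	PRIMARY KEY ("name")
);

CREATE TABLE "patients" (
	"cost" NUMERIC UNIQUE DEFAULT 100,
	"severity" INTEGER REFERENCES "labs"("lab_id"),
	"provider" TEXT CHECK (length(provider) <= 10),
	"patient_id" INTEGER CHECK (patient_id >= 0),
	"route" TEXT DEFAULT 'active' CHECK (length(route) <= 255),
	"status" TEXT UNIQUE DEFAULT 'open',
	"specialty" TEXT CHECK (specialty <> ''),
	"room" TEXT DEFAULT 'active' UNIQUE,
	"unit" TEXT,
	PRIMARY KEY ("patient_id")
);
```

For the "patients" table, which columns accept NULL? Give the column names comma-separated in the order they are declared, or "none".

- cost: UNIQUE does not imply NOT NULL → nullable.
- severity: a foreign key column may be NULL unless separately constrained → nullable.
- provider: CHECK does not forbid NULL (a CHECK constraint passes when its expression is NULL) → nullable.
- patient_id: part of the PRIMARY KEY, which implies NOT NULL → not nullable.
- route: CHECK does not forbid NULL (a CHECK constraint passes when its expression is NULL) → nullable.
- status: UNIQUE does not imply NOT NULL → nullable.
- specialty: CHECK does not forbid NULL (a CHECK constraint passes when its expression is NULL) → nullable.
- room: UNIQUE does not imply NOT NULL → nullable.
- unit: no NOT NULL constraint applies → nullable.

cost, severity, provider, route, status, specialty, room, unit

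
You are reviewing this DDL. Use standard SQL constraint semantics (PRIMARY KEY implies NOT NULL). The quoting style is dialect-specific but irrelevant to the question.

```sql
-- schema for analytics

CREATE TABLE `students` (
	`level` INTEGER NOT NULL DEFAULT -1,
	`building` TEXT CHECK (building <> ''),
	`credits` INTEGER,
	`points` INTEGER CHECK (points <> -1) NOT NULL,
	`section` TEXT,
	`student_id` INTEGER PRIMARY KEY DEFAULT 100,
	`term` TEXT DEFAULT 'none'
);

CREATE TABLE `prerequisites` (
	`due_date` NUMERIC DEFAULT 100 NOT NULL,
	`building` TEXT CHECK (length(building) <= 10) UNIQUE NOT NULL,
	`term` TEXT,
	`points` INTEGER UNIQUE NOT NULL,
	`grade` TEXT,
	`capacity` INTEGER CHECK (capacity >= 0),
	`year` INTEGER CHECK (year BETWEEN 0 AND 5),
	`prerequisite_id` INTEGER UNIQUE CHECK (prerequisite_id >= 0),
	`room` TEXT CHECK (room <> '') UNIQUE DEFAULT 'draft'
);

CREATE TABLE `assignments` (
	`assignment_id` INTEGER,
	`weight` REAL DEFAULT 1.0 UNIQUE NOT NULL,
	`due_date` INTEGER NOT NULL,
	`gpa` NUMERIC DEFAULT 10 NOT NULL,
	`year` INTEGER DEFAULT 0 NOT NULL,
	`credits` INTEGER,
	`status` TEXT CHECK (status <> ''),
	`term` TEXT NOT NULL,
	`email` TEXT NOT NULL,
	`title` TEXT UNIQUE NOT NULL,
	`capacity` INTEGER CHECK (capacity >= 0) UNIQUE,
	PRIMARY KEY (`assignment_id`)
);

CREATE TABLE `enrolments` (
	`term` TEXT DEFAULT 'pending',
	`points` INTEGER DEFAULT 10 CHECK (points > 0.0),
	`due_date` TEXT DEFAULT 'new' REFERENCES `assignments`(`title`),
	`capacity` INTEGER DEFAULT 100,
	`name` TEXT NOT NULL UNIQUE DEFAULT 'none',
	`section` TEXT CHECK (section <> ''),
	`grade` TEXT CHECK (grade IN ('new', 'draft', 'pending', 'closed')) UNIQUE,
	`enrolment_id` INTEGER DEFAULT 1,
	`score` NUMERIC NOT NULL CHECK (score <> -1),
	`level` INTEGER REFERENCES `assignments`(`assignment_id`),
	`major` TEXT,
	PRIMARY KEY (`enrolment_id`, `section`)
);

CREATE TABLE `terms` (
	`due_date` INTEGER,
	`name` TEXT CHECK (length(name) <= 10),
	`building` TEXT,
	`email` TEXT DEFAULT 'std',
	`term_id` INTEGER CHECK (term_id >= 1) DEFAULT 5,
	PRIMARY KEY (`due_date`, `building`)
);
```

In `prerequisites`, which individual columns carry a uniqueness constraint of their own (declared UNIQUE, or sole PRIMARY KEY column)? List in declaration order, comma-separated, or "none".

- due_date: no UNIQUE or single-column PK constraint.
- building: declared UNIQUE → unique.
- term: no UNIQUE or single-column PK constraint.
- points: declared UNIQUE → unique.
- grade: no UNIQUE or single-column PK constraint.
- capacity: no UNIQUE or single-column PK constraint.
- year: no UNIQUE or single-column PK constraint.
- prerequisite_id: declared UNIQUE → unique.
- room: declared UNIQUE → unique.

building, points, prerequisite_id, room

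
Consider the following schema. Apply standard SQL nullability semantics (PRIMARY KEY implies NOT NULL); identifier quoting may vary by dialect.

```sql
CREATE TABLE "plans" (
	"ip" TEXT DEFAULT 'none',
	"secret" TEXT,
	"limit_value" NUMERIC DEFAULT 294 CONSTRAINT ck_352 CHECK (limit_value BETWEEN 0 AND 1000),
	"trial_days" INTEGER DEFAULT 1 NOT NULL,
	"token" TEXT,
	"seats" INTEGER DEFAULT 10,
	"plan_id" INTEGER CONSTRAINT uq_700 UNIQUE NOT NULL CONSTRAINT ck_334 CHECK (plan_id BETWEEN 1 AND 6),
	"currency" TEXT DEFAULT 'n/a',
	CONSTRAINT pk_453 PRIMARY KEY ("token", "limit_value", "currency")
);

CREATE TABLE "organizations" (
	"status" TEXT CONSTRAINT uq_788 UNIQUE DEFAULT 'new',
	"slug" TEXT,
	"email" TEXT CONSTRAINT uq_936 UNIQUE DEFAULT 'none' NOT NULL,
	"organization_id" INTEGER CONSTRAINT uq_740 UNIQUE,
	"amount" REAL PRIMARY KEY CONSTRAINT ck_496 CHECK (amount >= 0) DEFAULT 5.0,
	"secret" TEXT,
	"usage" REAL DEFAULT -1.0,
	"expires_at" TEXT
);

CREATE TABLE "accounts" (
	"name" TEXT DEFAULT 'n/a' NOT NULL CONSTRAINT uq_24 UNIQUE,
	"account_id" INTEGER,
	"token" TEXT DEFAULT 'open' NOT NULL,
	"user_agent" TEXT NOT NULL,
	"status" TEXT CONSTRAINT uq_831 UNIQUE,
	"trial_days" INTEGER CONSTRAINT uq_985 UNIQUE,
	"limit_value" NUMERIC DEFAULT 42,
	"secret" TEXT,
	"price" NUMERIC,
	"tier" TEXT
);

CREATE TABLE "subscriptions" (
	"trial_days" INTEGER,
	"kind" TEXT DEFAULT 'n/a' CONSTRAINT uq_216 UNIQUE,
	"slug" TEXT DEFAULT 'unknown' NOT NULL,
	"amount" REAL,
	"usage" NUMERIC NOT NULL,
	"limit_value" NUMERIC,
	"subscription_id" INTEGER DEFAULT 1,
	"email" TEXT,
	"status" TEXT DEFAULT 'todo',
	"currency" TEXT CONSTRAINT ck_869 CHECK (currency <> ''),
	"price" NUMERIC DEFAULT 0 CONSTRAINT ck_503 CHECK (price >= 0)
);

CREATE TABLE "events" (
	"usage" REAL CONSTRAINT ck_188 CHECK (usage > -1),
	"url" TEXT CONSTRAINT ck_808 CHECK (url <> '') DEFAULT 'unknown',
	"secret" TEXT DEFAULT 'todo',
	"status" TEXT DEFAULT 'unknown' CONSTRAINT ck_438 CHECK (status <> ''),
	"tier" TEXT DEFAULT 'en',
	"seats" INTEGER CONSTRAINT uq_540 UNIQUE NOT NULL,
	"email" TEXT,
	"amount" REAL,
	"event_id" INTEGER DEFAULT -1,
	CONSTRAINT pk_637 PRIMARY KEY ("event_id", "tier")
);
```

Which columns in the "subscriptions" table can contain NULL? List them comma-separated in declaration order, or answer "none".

trial_days, kind, amount, limit_value, subscription_id, email, status, currency, price

- trial_days: no NOT NULL constraint applies → nullable.
- kind: UNIQUE does not imply NOT NULL → nullable.
- slug: declared NOT NULL → not nullable.
- amount: no NOT NULL constraint applies → nullable.
- usage: declared NOT NULL → not nullable.
- limit_value: no NOT NULL constraint applies → nullable.
- subscription_id: DEFAULT only fills an omitted column; an explicit NULL is still allowed → nullable.
- email: no NOT NULL constraint applies → nullable.
- status: DEFAULT only fills an omitted column; an explicit NULL is still allowed → nullable.
- currency: CHECK does not forbid NULL (a CHECK constraint passes when its expression is NULL) → nullable.
- price: CHECK does not forbid NULL (a CHECK constraint passes when its expression is NULL) → nullable.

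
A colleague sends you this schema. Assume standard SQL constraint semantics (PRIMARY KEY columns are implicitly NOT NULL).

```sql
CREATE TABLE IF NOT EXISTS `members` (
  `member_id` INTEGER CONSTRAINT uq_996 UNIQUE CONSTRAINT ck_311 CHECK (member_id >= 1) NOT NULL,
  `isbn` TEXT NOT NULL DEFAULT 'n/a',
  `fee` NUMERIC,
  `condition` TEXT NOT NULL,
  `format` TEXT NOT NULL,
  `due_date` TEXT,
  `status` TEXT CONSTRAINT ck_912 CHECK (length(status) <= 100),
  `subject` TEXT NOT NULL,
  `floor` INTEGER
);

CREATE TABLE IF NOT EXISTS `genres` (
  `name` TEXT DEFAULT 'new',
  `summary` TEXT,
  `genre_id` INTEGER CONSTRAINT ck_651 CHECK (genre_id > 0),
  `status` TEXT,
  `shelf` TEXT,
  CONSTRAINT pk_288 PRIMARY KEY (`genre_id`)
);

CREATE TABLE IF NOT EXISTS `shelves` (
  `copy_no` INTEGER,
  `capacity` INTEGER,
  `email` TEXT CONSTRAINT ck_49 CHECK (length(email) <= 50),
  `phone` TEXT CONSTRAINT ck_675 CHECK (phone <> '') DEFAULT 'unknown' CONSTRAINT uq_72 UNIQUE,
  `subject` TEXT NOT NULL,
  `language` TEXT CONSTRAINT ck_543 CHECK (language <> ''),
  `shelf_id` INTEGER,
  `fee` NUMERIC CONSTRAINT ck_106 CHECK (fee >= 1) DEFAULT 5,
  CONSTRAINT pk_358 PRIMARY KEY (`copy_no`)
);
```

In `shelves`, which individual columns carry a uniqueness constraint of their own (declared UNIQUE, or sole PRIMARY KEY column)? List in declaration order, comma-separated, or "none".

- copy_no: single-column PRIMARY KEY → unique.
- capacity: no UNIQUE or single-column PK constraint.
- email: no UNIQUE or single-column PK constraint.
- phone: declared UNIQUE → unique.
- subject: no UNIQUE or single-column PK constraint.
- language: no UNIQUE or single-column PK constraint.
- shelf_id: no UNIQUE or single-column PK constraint.
- fee: no UNIQUE or single-column PK constraint.

copy_no, phone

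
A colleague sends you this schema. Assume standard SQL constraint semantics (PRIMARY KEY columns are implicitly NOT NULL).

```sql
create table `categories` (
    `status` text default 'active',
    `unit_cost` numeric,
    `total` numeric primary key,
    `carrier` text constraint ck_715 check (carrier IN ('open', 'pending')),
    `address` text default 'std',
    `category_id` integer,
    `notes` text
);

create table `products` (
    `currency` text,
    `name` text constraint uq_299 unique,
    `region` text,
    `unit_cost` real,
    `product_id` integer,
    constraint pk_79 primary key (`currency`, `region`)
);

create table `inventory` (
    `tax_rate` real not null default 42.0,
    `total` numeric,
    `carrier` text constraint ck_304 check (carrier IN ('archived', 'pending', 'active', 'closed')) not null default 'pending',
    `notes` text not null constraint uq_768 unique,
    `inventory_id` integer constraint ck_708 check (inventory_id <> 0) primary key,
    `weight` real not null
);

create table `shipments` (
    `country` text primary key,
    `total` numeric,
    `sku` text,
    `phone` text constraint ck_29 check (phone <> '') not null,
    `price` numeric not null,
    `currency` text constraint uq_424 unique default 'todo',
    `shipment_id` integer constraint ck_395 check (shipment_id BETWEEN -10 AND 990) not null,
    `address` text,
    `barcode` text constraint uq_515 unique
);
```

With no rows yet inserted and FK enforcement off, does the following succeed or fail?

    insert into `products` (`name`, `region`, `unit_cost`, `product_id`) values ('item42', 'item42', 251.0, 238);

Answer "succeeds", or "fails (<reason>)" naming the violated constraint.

currency is omitted from the column list and has no DEFAULT, so it would receive NULL.
But currency is part of the PRIMARY KEY (implied NOT NULL).

fails (NOT NULL on currency)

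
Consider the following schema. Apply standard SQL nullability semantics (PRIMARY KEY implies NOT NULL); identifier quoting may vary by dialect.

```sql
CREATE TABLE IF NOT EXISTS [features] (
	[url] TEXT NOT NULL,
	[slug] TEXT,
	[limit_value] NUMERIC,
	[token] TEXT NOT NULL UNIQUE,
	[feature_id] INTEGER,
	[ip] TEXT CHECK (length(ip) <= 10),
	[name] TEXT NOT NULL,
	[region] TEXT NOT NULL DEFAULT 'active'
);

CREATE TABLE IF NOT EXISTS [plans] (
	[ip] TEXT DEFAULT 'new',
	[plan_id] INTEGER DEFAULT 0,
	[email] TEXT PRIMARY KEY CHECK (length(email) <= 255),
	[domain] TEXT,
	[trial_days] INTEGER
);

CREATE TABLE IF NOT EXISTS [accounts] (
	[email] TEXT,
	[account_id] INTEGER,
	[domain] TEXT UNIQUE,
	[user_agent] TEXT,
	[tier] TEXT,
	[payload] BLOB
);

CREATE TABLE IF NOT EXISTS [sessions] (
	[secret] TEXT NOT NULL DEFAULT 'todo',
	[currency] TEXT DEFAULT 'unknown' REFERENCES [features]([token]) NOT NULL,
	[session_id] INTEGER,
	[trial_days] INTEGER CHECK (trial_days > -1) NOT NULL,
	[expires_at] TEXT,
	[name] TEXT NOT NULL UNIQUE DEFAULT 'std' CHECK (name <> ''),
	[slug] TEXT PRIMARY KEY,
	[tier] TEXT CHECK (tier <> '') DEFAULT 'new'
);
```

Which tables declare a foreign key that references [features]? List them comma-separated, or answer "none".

- sessions.currency references features(token).

sessions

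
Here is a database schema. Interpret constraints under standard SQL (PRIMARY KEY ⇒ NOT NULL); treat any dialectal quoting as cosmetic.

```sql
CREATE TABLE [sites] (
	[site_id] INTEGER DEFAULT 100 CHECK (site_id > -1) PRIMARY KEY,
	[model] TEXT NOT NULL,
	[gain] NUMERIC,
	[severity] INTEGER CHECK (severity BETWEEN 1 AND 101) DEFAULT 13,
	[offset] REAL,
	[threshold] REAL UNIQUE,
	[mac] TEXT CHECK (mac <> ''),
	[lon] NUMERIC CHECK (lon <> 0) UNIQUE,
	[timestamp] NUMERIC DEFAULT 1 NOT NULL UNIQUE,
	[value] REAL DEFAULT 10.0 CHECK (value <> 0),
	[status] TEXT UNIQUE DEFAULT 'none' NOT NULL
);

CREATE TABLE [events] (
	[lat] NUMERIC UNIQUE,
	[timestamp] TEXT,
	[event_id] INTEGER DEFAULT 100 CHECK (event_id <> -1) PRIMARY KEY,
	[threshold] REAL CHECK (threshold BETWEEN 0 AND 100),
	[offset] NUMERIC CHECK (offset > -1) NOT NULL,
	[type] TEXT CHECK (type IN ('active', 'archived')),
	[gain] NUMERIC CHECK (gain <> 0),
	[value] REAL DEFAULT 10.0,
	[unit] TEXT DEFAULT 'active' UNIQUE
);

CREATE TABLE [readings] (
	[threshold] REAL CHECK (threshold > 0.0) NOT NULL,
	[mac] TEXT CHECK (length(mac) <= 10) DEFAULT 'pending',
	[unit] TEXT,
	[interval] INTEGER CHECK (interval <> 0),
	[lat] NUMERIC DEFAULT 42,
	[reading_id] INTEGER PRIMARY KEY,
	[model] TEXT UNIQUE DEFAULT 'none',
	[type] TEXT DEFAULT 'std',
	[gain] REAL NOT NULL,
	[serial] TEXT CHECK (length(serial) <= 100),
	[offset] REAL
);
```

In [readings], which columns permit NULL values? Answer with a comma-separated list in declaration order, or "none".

mac, unit, interval, lat, model, type, serial, offset

- threshold: declared NOT NULL → not nullable.
- mac: CHECK does not forbid NULL (a CHECK constraint passes when its expression is NULL) → nullable.
- unit: no NOT NULL constraint applies → nullable.
- interval: CHECK does not forbid NULL (a CHECK constraint passes when its expression is NULL) → nullable.
- lat: DEFAULT only fills an omitted column; an explicit NULL is still allowed → nullable.
- reading_id: part of the PRIMARY KEY, which implies NOT NULL → not nullable.
- model: UNIQUE does not imply NOT NULL → nullable.
- type: DEFAULT only fills an omitted column; an explicit NULL is still allowed → nullable.
- gain: declared NOT NULL → not nullable.
- serial: CHECK does not forbid NULL (a CHECK constraint passes when its expression is NULL) → nullable.
- offset: no NOT NULL constraint applies → nullable.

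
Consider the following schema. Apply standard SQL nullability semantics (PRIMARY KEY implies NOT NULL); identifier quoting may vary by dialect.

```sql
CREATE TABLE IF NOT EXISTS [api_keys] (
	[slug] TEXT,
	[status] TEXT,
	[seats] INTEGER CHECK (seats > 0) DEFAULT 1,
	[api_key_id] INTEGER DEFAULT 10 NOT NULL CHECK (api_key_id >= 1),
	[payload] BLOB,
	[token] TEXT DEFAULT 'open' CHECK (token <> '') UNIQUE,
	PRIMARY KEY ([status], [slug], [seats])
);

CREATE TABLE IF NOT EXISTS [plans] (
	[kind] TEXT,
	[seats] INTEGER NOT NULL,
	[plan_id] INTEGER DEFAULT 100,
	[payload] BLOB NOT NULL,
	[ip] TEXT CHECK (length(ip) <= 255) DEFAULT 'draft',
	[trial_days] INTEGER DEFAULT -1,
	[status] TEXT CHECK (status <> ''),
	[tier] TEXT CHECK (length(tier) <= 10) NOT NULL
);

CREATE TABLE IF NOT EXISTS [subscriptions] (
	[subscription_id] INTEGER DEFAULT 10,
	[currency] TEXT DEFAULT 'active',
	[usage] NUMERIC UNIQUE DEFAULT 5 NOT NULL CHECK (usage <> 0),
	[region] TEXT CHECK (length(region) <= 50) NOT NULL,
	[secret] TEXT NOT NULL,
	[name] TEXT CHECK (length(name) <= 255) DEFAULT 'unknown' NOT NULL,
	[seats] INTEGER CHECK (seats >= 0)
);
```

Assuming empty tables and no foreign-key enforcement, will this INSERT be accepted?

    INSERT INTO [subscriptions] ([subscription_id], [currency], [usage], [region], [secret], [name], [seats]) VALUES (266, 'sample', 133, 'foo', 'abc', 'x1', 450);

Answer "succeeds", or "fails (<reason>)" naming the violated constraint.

succeeds

NOT NULL columns: name is supplied; region is supplied; secret is supplied; usage is supplied.
CHECK constraints: 133 satisfies (usage <> 0); 'foo' satisfies (length(region) <= 50); 'x1' satisfies (length(name) <= 255); 450 satisfies (seats >= 0).
No constraint is violated.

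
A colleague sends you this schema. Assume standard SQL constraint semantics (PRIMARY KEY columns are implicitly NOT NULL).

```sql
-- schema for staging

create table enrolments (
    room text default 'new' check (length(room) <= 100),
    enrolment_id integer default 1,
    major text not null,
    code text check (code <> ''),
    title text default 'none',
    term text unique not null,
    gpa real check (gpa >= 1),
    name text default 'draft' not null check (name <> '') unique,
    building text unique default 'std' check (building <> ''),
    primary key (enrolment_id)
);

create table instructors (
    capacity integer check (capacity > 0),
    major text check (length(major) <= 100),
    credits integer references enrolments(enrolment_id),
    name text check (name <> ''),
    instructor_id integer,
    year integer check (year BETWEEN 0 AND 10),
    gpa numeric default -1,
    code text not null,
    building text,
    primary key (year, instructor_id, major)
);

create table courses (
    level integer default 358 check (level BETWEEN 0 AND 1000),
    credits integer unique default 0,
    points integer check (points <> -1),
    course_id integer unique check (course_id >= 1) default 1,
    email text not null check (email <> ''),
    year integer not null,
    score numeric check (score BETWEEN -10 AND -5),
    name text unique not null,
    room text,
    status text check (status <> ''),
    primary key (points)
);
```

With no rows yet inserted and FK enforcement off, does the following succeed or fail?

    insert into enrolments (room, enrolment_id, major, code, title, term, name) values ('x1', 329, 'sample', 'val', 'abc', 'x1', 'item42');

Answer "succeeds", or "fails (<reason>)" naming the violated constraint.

NOT NULL columns: enrolment_id is supplied; major is supplied; name is supplied; term is supplied.
CHECK constraints: 'x1' satisfies (length(room) <= 100); 'val' satisfies (code <> ''); 'item42' satisfies (name <> '').
No constraint is violated.

succeeds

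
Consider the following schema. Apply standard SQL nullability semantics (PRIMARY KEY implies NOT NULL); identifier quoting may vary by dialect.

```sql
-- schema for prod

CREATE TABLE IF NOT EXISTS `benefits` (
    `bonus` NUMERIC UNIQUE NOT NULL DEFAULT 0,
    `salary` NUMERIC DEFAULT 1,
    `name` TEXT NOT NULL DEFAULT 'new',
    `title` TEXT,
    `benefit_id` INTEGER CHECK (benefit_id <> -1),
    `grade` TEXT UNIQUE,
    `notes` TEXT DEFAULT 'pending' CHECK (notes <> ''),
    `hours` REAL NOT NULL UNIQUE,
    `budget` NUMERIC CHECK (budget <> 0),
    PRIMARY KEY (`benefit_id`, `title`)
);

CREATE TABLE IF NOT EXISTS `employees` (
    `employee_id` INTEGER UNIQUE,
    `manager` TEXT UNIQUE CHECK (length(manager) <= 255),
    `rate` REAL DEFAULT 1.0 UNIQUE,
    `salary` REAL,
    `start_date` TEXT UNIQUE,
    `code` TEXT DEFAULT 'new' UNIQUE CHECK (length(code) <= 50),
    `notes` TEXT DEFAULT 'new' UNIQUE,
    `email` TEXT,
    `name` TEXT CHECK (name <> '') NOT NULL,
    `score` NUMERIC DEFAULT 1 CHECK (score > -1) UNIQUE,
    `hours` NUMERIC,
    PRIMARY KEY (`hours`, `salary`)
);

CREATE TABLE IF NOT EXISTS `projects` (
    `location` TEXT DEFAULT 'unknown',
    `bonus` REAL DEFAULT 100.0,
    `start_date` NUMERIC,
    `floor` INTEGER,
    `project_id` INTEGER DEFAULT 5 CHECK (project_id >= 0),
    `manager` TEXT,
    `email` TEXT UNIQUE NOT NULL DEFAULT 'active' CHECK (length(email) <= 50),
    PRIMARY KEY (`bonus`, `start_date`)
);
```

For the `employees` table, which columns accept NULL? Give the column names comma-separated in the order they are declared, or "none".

employee_id, manager, rate, start_date, code, notes, email, score

- employee_id: UNIQUE does not imply NOT NULL → nullable.
- manager: CHECK does not forbid NULL (a CHECK constraint passes when its expression is NULL) → nullable.
- rate: UNIQUE does not imply NOT NULL → nullable.
- salary: part of the PRIMARY KEY, which implies NOT NULL → not nullable.
- start_date: UNIQUE does not imply NOT NULL → nullable.
- code: CHECK does not forbid NULL (a CHECK constraint passes when its expression is NULL) → nullable.
- notes: UNIQUE does not imply NOT NULL → nullable.
- email: no NOT NULL constraint applies → nullable.
- name: declared NOT NULL → not nullable.
- score: CHECK does not forbid NULL (a CHECK constraint passes when its expression is NULL) → nullable.
- hours: part of the PRIMARY KEY, which implies NOT NULL → not nullable.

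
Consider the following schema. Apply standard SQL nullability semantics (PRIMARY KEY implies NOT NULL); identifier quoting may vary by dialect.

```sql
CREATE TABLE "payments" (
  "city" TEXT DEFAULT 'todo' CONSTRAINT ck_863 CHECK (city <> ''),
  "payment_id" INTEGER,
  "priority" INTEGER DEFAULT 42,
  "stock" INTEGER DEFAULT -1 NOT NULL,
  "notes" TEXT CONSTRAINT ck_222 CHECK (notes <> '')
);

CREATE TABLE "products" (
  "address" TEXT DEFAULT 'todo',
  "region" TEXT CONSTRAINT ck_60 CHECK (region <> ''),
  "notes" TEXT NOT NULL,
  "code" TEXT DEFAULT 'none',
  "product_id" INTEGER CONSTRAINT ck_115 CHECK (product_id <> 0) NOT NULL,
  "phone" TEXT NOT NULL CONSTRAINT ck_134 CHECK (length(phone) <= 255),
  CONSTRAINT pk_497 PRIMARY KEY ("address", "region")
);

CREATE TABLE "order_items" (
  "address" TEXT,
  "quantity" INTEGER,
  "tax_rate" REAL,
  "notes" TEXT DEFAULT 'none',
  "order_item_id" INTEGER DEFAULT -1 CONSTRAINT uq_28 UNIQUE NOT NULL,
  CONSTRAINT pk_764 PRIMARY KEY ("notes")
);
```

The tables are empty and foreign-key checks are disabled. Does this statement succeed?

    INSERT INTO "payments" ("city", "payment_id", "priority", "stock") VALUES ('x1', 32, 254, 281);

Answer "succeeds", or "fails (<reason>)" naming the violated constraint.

NOT NULL columns: stock is supplied.
CHECK constraints: 'x1' satisfies (city <> '').
No constraint is violated.

succeeds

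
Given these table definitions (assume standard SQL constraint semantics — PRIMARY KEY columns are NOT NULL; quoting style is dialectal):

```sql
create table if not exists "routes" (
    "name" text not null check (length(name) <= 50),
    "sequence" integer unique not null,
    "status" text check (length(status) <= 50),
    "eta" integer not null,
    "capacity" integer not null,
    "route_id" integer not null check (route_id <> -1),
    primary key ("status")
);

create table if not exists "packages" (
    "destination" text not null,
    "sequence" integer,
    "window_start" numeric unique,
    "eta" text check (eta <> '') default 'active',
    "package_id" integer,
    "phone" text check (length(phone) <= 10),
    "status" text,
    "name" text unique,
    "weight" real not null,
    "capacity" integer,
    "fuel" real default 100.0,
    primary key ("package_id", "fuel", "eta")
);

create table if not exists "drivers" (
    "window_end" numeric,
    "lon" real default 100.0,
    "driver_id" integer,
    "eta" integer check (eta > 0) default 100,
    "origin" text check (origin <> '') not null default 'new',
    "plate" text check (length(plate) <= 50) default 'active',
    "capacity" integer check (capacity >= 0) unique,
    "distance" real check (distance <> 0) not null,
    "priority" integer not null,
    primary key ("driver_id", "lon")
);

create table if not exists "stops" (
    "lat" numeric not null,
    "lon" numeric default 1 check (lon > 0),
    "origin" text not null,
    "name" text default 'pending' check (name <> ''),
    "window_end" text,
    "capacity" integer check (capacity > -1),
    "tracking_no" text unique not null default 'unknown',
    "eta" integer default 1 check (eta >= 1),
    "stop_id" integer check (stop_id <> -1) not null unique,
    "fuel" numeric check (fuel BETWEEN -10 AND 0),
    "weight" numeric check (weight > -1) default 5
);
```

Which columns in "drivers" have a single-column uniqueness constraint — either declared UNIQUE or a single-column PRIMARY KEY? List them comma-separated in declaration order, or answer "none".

- window_end: no UNIQUE or single-column PK constraint.
- lon: part of a composite PRIMARY KEY — only the tuple is unique, not this column on its own.
- driver_id: part of a composite PRIMARY KEY — only the tuple is unique, not this column on its own.
- eta: no UNIQUE or single-column PK constraint.
- origin: no UNIQUE or single-column PK constraint.
- plate: no UNIQUE or single-column PK constraint.
- capacity: declared UNIQUE → unique.
- distance: no UNIQUE or single-column PK constraint.
- priority: no UNIQUE or single-column PK constraint.

capacity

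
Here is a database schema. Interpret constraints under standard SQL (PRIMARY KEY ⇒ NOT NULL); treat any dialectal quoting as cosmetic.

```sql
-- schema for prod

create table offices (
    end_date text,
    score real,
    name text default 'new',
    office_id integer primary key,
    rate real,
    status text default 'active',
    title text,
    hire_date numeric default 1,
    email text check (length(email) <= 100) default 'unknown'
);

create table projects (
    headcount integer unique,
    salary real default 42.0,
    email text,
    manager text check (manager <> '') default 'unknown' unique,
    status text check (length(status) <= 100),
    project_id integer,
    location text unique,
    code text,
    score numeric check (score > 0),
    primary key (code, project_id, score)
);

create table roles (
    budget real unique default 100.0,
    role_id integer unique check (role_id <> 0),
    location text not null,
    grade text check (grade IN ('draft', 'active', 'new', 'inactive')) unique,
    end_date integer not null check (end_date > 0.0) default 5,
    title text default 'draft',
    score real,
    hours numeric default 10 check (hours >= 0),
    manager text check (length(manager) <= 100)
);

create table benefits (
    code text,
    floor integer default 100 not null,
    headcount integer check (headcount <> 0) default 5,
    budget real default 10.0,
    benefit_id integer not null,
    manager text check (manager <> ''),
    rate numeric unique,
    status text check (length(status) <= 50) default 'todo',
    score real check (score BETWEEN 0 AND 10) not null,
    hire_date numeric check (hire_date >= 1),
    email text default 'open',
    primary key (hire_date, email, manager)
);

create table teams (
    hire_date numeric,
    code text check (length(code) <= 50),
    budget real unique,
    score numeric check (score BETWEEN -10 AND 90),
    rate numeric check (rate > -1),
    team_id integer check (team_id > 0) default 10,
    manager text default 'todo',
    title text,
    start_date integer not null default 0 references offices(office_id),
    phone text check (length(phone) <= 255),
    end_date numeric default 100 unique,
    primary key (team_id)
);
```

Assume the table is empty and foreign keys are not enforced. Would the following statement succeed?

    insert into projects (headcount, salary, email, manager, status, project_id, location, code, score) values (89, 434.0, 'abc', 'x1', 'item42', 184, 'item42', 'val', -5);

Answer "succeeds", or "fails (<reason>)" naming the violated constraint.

fails (CHECK on score)

The value -5 for score violates CHECK (score > 0).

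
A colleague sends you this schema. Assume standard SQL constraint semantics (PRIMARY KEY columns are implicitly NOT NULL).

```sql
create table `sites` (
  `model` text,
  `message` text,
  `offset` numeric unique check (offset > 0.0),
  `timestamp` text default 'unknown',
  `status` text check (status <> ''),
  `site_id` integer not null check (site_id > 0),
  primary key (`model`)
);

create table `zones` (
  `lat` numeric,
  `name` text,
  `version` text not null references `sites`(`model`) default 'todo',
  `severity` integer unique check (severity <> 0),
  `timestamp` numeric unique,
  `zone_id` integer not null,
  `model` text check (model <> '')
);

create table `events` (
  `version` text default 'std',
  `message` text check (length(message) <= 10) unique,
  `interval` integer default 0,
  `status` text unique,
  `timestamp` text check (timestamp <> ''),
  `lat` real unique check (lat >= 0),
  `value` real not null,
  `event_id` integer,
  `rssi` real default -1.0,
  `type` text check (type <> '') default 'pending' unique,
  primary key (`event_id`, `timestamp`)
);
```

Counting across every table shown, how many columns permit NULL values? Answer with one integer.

sites: 4 nullable (message, offset, timestamp, status — PK (model) and explicit NOT NULL columns excluded).
zones: 5 nullable (lat, name, severity, timestamp, model — PK none and explicit NOT NULL columns excluded).
events: 7 nullable (version, message, interval, status, lat, rssi, type — PK (event_id, timestamp) and explicit NOT NULL columns excluded).
Total: 4 + 5 + 7 = 16.

16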